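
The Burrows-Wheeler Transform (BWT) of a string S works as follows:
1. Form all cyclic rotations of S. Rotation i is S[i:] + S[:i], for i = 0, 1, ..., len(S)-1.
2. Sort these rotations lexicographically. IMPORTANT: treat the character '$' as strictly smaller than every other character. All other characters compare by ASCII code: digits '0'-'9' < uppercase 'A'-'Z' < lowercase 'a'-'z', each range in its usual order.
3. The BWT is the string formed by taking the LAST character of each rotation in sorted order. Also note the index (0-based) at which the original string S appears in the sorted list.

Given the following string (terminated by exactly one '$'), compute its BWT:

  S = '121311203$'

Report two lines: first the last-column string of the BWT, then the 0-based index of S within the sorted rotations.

All 10 rotations (rotation i = S[i:]+S[:i]):
  rot[0] = 121311203$
  rot[1] = 21311203$1
  rot[2] = 1311203$12
  rot[3] = 311203$121
  rot[4] = 11203$1213
  rot[5] = 1203$12131
  rot[6] = 203$121311
  rot[7] = 03$1213112
  rot[8] = 3$12131120
  rot[9] = $121311203
Sorted (with $ < everything):
  sorted[0] = $121311203  (last char: '3')
  sorted[1] = 03$1213112  (last char: '2')
  sorted[2] = 11203$1213  (last char: '3')
  sorted[3] = 1203$12131  (last char: '1')
  sorted[4] = 121311203$  (last char: '$')
  sorted[5] = 1311203$12  (last char: '2')
  sorted[6] = 203$121311  (last char: '1')
  sorted[7] = 21311203$1  (last char: '1')
  sorted[8] = 3$12131120  (last char: '0')
  sorted[9] = 311203$121  (last char: '1')
Last column: 3231$21101
Original string S is at sorted index 4

Answer: 3231$21101
4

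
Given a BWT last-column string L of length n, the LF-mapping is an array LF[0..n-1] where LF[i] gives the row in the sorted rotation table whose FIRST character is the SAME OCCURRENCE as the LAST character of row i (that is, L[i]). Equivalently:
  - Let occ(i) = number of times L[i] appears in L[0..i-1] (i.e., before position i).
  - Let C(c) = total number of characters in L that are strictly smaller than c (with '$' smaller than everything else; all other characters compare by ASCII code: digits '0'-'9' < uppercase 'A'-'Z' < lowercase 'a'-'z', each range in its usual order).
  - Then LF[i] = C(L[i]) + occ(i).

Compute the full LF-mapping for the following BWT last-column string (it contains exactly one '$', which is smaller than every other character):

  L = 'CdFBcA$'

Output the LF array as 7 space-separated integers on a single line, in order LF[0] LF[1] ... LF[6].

Answer: 3 6 4 2 5 1 0

Derivation:
Char counts: '$':1, 'A':1, 'B':1, 'C':1, 'F':1, 'c':1, 'd':1
C (first-col start): C('$')=0, C('A')=1, C('B')=2, C('C')=3, C('F')=4, C('c')=5, C('d')=6
L[0]='C': occ=0, LF[0]=C('C')+0=3+0=3
L[1]='d': occ=0, LF[1]=C('d')+0=6+0=6
L[2]='F': occ=0, LF[2]=C('F')+0=4+0=4
L[3]='B': occ=0, LF[3]=C('B')+0=2+0=2
L[4]='c': occ=0, LF[4]=C('c')+0=5+0=5
L[5]='A': occ=0, LF[5]=C('A')+0=1+0=1
L[6]='$': occ=0, LF[6]=C('$')+0=0+0=0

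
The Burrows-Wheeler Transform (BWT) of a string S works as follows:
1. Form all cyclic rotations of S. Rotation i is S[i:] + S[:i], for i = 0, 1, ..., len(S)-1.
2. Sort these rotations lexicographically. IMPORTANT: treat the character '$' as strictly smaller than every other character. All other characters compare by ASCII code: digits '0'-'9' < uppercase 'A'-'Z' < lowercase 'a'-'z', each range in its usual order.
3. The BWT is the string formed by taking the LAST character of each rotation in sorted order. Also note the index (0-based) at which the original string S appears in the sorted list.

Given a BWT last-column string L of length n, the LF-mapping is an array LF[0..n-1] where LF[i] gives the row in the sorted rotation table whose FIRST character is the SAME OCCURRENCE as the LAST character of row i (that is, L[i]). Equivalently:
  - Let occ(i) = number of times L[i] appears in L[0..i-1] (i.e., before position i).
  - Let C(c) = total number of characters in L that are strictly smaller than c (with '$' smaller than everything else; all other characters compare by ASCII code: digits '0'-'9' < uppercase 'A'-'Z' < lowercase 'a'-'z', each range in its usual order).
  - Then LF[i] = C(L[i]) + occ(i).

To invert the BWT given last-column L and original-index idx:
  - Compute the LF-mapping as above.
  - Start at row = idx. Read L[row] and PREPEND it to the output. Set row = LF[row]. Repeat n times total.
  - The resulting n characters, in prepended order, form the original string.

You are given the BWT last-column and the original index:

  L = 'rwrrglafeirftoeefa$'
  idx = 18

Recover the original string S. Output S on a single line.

Answer: wafflerefrigerator$

Derivation:
LF mapping: 13 18 14 15 9 11 1 6 3 10 16 7 17 12 4 5 8 2 0
Walk LF starting at row 18, prepending L[row]:
  step 1: row=18, L[18]='$', prepend. Next row=LF[18]=0
  step 2: row=0, L[0]='r', prepend. Next row=LF[0]=13
  step 3: row=13, L[13]='o', prepend. Next row=LF[13]=12
  step 4: row=12, L[12]='t', prepend. Next row=LF[12]=17
  step 5: row=17, L[17]='a', prepend. Next row=LF[17]=2
  step 6: row=2, L[2]='r', prepend. Next row=LF[2]=14
  step 7: row=14, L[14]='e', prepend. Next row=LF[14]=4
  step 8: row=4, L[4]='g', prepend. Next row=LF[4]=9
  step 9: row=9, L[9]='i', prepend. Next row=LF[9]=10
  step 10: row=10, L[10]='r', prepend. Next row=LF[10]=16
  step 11: row=16, L[16]='f', prepend. Next row=LF[16]=8
  step 12: row=8, L[8]='e', prepend. Next row=LF[8]=3
  step 13: row=3, L[3]='r', prepend. Next row=LF[3]=15
  step 14: row=15, L[15]='e', prepend. Next row=LF[15]=5
  step 15: row=5, L[5]='l', prepend. Next row=LF[5]=11
  step 16: row=11, L[11]='f', prepend. Next row=LF[11]=7
  step 17: row=7, L[7]='f', prepend. Next row=LF[7]=6
  step 18: row=6, L[6]='a', prepend. Next row=LF[6]=1
  step 19: row=1, L[1]='w', prepend. Next row=LF[1]=18
Reversed output: wafflerefrigerator$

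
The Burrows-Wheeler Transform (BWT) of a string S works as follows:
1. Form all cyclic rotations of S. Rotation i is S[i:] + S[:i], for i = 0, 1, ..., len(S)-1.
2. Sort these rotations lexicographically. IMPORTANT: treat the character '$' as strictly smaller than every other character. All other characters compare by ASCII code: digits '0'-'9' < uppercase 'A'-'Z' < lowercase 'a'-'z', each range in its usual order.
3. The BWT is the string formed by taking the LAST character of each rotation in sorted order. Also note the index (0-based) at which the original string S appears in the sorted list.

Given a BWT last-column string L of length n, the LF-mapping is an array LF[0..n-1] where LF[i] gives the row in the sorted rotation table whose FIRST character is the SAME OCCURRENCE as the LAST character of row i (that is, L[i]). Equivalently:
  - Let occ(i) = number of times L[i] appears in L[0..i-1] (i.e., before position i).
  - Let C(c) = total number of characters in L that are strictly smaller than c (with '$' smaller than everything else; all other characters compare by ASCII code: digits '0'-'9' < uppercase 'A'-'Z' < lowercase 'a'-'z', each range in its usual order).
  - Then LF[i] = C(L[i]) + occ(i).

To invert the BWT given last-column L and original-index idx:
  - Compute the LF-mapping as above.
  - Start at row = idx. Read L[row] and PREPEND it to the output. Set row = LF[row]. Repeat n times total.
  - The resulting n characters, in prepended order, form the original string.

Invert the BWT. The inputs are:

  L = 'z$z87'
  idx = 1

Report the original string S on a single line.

LF mapping: 3 0 4 2 1
Walk LF starting at row 1, prepending L[row]:
  step 1: row=1, L[1]='$', prepend. Next row=LF[1]=0
  step 2: row=0, L[0]='z', prepend. Next row=LF[0]=3
  step 3: row=3, L[3]='8', prepend. Next row=LF[3]=2
  step 4: row=2, L[2]='z', prepend. Next row=LF[2]=4
  step 5: row=4, L[4]='7', prepend. Next row=LF[4]=1
Reversed output: 7z8z$

Answer: 7z8z$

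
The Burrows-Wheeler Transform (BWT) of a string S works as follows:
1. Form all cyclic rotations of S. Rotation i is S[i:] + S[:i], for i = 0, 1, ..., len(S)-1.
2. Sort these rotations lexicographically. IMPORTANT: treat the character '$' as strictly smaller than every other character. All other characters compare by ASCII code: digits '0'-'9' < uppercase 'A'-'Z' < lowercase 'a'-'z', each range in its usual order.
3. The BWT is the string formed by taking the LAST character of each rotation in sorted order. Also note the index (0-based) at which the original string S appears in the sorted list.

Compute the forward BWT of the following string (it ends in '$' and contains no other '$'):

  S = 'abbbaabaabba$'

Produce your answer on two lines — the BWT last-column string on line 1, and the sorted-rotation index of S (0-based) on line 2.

Answer: abbbaa$bbaaba
6

Derivation:
All 13 rotations (rotation i = S[i:]+S[:i]):
  rot[0] = abbbaabaabba$
  rot[1] = bbbaabaabba$a
  rot[2] = bbaabaabba$ab
  rot[3] = baabaabba$abb
  rot[4] = aabaabba$abbb
  rot[5] = abaabba$abbba
  rot[6] = baabba$abbbaa
  rot[7] = aabba$abbbaab
  rot[8] = abba$abbbaaba
  rot[9] = bba$abbbaabaa
  rot[10] = ba$abbbaabaab
  rot[11] = a$abbbaabaabb
  rot[12] = $abbbaabaabba
Sorted (with $ < everything):
  sorted[0] = $abbbaabaabba  (last char: 'a')
  sorted[1] = a$abbbaabaabb  (last char: 'b')
  sorted[2] = aabaabba$abbb  (last char: 'b')
  sorted[3] = aabba$abbbaab  (last char: 'b')
  sorted[4] = abaabba$abbba  (last char: 'a')
  sorted[5] = abba$abbbaaba  (last char: 'a')
  sorted[6] = abbbaabaabba$  (last char: '$')
  sorted[7] = ba$abbbaabaab  (last char: 'b')
  sorted[8] = baabaabba$abb  (last char: 'b')
  sorted[9] = baabba$abbbaa  (last char: 'a')
  sorted[10] = bba$abbbaabaa  (last char: 'a')
  sorted[11] = bbaabaabba$ab  (last char: 'b')
  sorted[12] = bbbaabaabba$a  (last char: 'a')
Last column: abbbaa$bbaaba
Original string S is at sorted index 6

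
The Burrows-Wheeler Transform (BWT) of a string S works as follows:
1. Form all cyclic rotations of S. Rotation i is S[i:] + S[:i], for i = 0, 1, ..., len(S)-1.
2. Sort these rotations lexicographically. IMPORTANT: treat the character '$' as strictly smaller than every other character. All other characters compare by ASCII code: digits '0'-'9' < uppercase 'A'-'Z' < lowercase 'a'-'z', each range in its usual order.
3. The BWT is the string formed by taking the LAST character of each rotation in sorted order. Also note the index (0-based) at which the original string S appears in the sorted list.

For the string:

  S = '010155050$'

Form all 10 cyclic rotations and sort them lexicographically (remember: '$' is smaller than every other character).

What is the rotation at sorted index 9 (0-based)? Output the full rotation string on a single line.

All 10 rotations (rotation i = S[i:]+S[:i]):
  rot[0] = 010155050$
  rot[1] = 10155050$0
  rot[2] = 0155050$01
  rot[3] = 155050$010
  rot[4] = 55050$0101
  rot[5] = 5050$01015
  rot[6] = 050$010155
  rot[7] = 50$0101550
  rot[8] = 0$01015505
  rot[9] = $010155050
Sorted (with $ < everything):
  sorted[0] = $010155050
  sorted[1] = 0$01015505
  sorted[2] = 010155050$
  sorted[3] = 0155050$01
  sorted[4] = 050$010155
  sorted[5] = 10155050$0
  sorted[6] = 155050$010
  sorted[7] = 50$0101550
  sorted[8] = 5050$01015
  sorted[9] = 55050$0101
sorted[9] = 55050$0101

Answer: 55050$0101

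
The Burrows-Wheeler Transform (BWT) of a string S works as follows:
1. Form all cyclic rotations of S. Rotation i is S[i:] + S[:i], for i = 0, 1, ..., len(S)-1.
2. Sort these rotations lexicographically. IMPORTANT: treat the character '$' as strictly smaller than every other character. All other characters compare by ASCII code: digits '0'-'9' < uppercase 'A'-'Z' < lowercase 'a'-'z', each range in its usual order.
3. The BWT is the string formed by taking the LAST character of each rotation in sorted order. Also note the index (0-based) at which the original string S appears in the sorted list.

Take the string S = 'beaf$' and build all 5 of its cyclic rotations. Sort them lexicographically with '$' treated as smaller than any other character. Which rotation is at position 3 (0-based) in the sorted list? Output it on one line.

Answer: eaf$b

Derivation:
All 5 rotations (rotation i = S[i:]+S[:i]):
  rot[0] = beaf$
  rot[1] = eaf$b
  rot[2] = af$be
  rot[3] = f$bea
  rot[4] = $beaf
Sorted (with $ < everything):
  sorted[0] = $beaf
  sorted[1] = af$be
  sorted[2] = beaf$
  sorted[3] = eaf$b
  sorted[4] = f$bea
sorted[3] = eaf$b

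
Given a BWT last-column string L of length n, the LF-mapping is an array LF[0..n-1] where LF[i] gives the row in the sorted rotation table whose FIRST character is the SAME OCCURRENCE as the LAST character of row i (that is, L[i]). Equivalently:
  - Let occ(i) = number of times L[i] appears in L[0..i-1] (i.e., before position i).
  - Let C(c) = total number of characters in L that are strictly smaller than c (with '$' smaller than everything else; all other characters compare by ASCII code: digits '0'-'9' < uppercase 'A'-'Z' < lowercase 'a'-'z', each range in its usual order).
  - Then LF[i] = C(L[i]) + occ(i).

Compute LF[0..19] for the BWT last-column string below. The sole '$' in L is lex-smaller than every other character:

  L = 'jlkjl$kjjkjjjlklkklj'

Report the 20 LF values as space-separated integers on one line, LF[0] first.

Answer: 1 15 9 2 16 0 10 3 4 11 5 6 7 17 12 18 13 14 19 8

Derivation:
Char counts: '$':1, 'j':8, 'k':6, 'l':5
C (first-col start): C('$')=0, C('j')=1, C('k')=9, C('l')=15
L[0]='j': occ=0, LF[0]=C('j')+0=1+0=1
L[1]='l': occ=0, LF[1]=C('l')+0=15+0=15
L[2]='k': occ=0, LF[2]=C('k')+0=9+0=9
L[3]='j': occ=1, LF[3]=C('j')+1=1+1=2
L[4]='l': occ=1, LF[4]=C('l')+1=15+1=16
L[5]='$': occ=0, LF[5]=C('$')+0=0+0=0
L[6]='k': occ=1, LF[6]=C('k')+1=9+1=10
L[7]='j': occ=2, LF[7]=C('j')+2=1+2=3
L[8]='j': occ=3, LF[8]=C('j')+3=1+3=4
L[9]='k': occ=2, LF[9]=C('k')+2=9+2=11
L[10]='j': occ=4, LF[10]=C('j')+4=1+4=5
L[11]='j': occ=5, LF[11]=C('j')+5=1+5=6
L[12]='j': occ=6, LF[12]=C('j')+6=1+6=7
L[13]='l': occ=2, LF[13]=C('l')+2=15+2=17
L[14]='k': occ=3, LF[14]=C('k')+3=9+3=12
L[15]='l': occ=3, LF[15]=C('l')+3=15+3=18
L[16]='k': occ=4, LF[16]=C('k')+4=9+4=13
L[17]='k': occ=5, LF[17]=C('k')+5=9+5=14
L[18]='l': occ=4, LF[18]=C('l')+4=15+4=19
L[19]='j': occ=7, LF[19]=C('j')+7=1+7=8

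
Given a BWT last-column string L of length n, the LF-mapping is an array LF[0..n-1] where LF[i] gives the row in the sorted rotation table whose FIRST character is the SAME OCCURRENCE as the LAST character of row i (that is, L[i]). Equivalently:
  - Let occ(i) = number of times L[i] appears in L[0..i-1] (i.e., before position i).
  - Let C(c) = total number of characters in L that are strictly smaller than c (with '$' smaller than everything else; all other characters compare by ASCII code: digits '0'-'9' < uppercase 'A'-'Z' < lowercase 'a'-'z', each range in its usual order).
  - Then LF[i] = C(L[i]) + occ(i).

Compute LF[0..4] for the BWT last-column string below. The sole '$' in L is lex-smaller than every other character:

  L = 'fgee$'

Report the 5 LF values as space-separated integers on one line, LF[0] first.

Char counts: '$':1, 'e':2, 'f':1, 'g':1
C (first-col start): C('$')=0, C('e')=1, C('f')=3, C('g')=4
L[0]='f': occ=0, LF[0]=C('f')+0=3+0=3
L[1]='g': occ=0, LF[1]=C('g')+0=4+0=4
L[2]='e': occ=0, LF[2]=C('e')+0=1+0=1
L[3]='e': occ=1, LF[3]=C('e')+1=1+1=2
L[4]='$': occ=0, LF[4]=C('$')+0=0+0=0

Answer: 3 4 1 2 0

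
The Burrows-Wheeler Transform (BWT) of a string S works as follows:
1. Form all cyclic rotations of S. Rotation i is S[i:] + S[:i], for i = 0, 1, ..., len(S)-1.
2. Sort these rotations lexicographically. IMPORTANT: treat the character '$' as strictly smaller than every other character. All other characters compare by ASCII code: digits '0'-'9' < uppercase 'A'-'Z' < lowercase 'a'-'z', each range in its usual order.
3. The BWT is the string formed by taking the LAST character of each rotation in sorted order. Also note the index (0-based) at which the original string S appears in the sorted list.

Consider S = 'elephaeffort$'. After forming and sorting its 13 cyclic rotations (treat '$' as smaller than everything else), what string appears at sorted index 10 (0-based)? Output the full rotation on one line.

All 13 rotations (rotation i = S[i:]+S[:i]):
  rot[0] = elephaeffort$
  rot[1] = lephaeffort$e
  rot[2] = ephaeffort$el
  rot[3] = phaeffort$ele
  rot[4] = haeffort$elep
  rot[5] = aeffort$eleph
  rot[6] = effort$elepha
  rot[7] = ffort$elephae
  rot[8] = fort$elephaef
  rot[9] = ort$elephaeff
  rot[10] = rt$elephaeffo
  rot[11] = t$elephaeffor
  rot[12] = $elephaeffort
Sorted (with $ < everything):
  sorted[0] = $elephaeffort
  sorted[1] = aeffort$eleph
  sorted[2] = effort$elepha
  sorted[3] = elephaeffort$
  sorted[4] = ephaeffort$el
  sorted[5] = ffort$elephae
  sorted[6] = fort$elephaef
  sorted[7] = haeffort$elep
  sorted[8] = lephaeffort$e
  sorted[9] = ort$elephaeff
  sorted[10] = phaeffort$ele
  sorted[11] = rt$elephaeffo
  sorted[12] = t$elephaeffor
sorted[10] = phaeffort$ele

Answer: phaeffort$ele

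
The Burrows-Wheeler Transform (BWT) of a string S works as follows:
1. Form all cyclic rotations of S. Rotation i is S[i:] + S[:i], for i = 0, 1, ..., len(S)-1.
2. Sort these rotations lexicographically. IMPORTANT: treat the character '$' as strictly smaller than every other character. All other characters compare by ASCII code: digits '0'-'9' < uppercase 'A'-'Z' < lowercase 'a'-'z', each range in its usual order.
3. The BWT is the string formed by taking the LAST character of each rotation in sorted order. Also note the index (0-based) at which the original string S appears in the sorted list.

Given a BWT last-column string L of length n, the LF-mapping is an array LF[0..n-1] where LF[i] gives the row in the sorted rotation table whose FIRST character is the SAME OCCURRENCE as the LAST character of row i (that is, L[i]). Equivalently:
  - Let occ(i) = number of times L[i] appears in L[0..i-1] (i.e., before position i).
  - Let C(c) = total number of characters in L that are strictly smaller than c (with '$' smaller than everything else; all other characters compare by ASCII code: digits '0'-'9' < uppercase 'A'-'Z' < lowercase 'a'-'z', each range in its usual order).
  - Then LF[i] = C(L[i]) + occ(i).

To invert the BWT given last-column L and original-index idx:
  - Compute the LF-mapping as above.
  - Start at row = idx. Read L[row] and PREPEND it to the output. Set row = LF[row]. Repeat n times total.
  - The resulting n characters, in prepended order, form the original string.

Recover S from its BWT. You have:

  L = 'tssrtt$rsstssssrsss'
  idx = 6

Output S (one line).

Answer: sssstsstsrssstsrrt$

Derivation:
LF mapping: 15 4 5 1 16 17 0 2 6 7 18 8 9 10 11 3 12 13 14
Walk LF starting at row 6, prepending L[row]:
  step 1: row=6, L[6]='$', prepend. Next row=LF[6]=0
  step 2: row=0, L[0]='t', prepend. Next row=LF[0]=15
  step 3: row=15, L[15]='r', prepend. Next row=LF[15]=3
  step 4: row=3, L[3]='r', prepend. Next row=LF[3]=1
  step 5: row=1, L[1]='s', prepend. Next row=LF[1]=4
  step 6: row=4, L[4]='t', prepend. Next row=LF[4]=16
  step 7: row=16, L[16]='s', prepend. Next row=LF[16]=12
  step 8: row=12, L[12]='s', prepend. Next row=LF[12]=9
  step 9: row=9, L[9]='s', prepend. Next row=LF[9]=7
  step 10: row=7, L[7]='r', prepend. Next row=LF[7]=2
  step 11: row=2, L[2]='s', prepend. Next row=LF[2]=5
  step 12: row=5, L[5]='t', prepend. Next row=LF[5]=17
  step 13: row=17, L[17]='s', prepend. Next row=LF[17]=13
  step 14: row=13, L[13]='s', prepend. Next row=LF[13]=10
  step 15: row=10, L[10]='t', prepend. Next row=LF[10]=18
  step 16: row=18, L[18]='s', prepend. Next row=LF[18]=14
  step 17: row=14, L[14]='s', prepend. Next row=LF[14]=11
  step 18: row=11, L[11]='s', prepend. Next row=LF[11]=8
  step 19: row=8, L[8]='s', prepend. Next row=LF[8]=6
Reversed output: sssstsstsrssstsrrt$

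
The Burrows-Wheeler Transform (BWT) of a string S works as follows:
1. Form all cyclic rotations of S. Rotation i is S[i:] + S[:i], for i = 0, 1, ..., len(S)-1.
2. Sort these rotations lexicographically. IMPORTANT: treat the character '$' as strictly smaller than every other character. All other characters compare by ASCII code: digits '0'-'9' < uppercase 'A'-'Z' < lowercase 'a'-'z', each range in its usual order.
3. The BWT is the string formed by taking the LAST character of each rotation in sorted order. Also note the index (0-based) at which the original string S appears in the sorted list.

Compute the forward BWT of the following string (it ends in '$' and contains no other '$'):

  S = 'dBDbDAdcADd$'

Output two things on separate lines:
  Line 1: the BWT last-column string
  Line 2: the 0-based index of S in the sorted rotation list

Answer: dcDdbBADdD$A
10

Derivation:
All 12 rotations (rotation i = S[i:]+S[:i]):
  rot[0] = dBDbDAdcADd$
  rot[1] = BDbDAdcADd$d
  rot[2] = DbDAdcADd$dB
  rot[3] = bDAdcADd$dBD
  rot[4] = DAdcADd$dBDb
  rot[5] = AdcADd$dBDbD
  rot[6] = dcADd$dBDbDA
  rot[7] = cADd$dBDbDAd
  rot[8] = ADd$dBDbDAdc
  rot[9] = Dd$dBDbDAdcA
  rot[10] = d$dBDbDAdcAD
  rot[11] = $dBDbDAdcADd
Sorted (with $ < everything):
  sorted[0] = $dBDbDAdcADd  (last char: 'd')
  sorted[1] = ADd$dBDbDAdc  (last char: 'c')
  sorted[2] = AdcADd$dBDbD  (last char: 'D')
  sorted[3] = BDbDAdcADd$d  (last char: 'd')
  sorted[4] = DAdcADd$dBDb  (last char: 'b')
  sorted[5] = DbDAdcADd$dB  (last char: 'B')
  sorted[6] = Dd$dBDbDAdcA  (last char: 'A')
  sorted[7] = bDAdcADd$dBD  (last char: 'D')
  sorted[8] = cADd$dBDbDAd  (last char: 'd')
  sorted[9] = d$dBDbDAdcAD  (last char: 'D')
  sorted[10] = dBDbDAdcADd$  (last char: '$')
  sorted[11] = dcADd$dBDbDA  (last char: 'A')
Last column: dcDdbBADdD$A
Original string S is at sorted index 10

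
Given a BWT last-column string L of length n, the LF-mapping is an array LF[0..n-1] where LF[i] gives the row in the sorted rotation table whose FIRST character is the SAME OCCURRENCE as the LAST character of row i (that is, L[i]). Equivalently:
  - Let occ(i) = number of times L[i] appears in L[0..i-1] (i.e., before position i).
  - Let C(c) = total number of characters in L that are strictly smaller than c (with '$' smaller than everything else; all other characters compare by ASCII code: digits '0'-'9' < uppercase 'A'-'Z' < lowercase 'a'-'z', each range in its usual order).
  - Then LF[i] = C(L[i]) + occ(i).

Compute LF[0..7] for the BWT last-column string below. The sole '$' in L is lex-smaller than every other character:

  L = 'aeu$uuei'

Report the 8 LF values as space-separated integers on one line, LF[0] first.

Char counts: '$':1, 'a':1, 'e':2, 'i':1, 'u':3
C (first-col start): C('$')=0, C('a')=1, C('e')=2, C('i')=4, C('u')=5
L[0]='a': occ=0, LF[0]=C('a')+0=1+0=1
L[1]='e': occ=0, LF[1]=C('e')+0=2+0=2
L[2]='u': occ=0, LF[2]=C('u')+0=5+0=5
L[3]='$': occ=0, LF[3]=C('$')+0=0+0=0
L[4]='u': occ=1, LF[4]=C('u')+1=5+1=6
L[5]='u': occ=2, LF[5]=C('u')+2=5+2=7
L[6]='e': occ=1, LF[6]=C('e')+1=2+1=3
L[7]='i': occ=0, LF[7]=C('i')+0=4+0=4

Answer: 1 2 5 0 6 7 3 4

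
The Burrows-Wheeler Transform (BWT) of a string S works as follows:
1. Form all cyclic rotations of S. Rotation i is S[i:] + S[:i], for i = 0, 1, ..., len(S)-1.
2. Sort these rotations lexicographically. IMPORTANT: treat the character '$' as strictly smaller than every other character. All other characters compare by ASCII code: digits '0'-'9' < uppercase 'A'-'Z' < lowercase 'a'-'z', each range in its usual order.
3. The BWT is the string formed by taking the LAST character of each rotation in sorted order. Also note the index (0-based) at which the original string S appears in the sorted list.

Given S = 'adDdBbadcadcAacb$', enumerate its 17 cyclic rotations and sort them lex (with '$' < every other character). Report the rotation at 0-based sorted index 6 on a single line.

All 17 rotations (rotation i = S[i:]+S[:i]):
  rot[0] = adDdBbadcadcAacb$
  rot[1] = dDdBbadcadcAacb$a
  rot[2] = DdBbadcadcAacb$ad
  rot[3] = dBbadcadcAacb$adD
  rot[4] = BbadcadcAacb$adDd
  rot[5] = badcadcAacb$adDdB
  rot[6] = adcadcAacb$adDdBb
  rot[7] = dcadcAacb$adDdBba
  rot[8] = cadcAacb$adDdBbad
  rot[9] = adcAacb$adDdBbadc
  rot[10] = dcAacb$adDdBbadca
  rot[11] = cAacb$adDdBbadcad
  rot[12] = Aacb$adDdBbadcadc
  rot[13] = acb$adDdBbadcadcA
  rot[14] = cb$adDdBbadcadcAa
  rot[15] = b$adDdBbadcadcAac
  rot[16] = $adDdBbadcadcAacb
Sorted (with $ < everything):
  sorted[0] = $adDdBbadcadcAacb
  sorted[1] = Aacb$adDdBbadcadc
  sorted[2] = BbadcadcAacb$adDd
  sorted[3] = DdBbadcadcAacb$ad
  sorted[4] = acb$adDdBbadcadcA
  sorted[5] = adDdBbadcadcAacb$
  sorted[6] = adcAacb$adDdBbadc
  sorted[7] = adcadcAacb$adDdBb
  sorted[8] = b$adDdBbadcadcAac
  sorted[9] = badcadcAacb$adDdB
  sorted[10] = cAacb$adDdBbadcad
  sorted[11] = cadcAacb$adDdBbad
  sorted[12] = cb$adDdBbadcadcAa
  sorted[13] = dBbadcadcAacb$adD
  sorted[14] = dDdBbadcadcAacb$a
  sorted[15] = dcAacb$adDdBbadca
  sorted[16] = dcadcAacb$adDdBba
sorted[6] = adcAacb$adDdBbadc

Answer: adcAacb$adDdBbadc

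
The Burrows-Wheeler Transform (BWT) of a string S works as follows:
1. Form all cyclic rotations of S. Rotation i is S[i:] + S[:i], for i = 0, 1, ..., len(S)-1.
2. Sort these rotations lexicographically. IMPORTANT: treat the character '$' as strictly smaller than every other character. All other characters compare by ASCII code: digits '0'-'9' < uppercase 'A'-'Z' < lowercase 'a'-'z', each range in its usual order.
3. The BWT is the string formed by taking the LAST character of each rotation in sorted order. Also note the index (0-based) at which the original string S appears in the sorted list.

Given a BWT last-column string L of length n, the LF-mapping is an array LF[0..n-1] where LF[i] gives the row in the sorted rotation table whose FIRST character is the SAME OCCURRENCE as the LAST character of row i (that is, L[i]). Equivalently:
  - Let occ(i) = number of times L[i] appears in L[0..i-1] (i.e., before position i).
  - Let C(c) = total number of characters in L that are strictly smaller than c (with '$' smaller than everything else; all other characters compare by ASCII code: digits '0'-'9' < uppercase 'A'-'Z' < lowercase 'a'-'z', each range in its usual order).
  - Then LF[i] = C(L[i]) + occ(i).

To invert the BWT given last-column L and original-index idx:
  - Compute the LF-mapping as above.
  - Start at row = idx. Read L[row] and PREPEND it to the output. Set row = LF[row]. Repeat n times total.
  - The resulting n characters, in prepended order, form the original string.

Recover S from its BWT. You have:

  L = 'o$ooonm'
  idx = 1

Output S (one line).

Answer: moonoo$

Derivation:
LF mapping: 3 0 4 5 6 2 1
Walk LF starting at row 1, prepending L[row]:
  step 1: row=1, L[1]='$', prepend. Next row=LF[1]=0
  step 2: row=0, L[0]='o', prepend. Next row=LF[0]=3
  step 3: row=3, L[3]='o', prepend. Next row=LF[3]=5
  step 4: row=5, L[5]='n', prepend. Next row=LF[5]=2
  step 5: row=2, L[2]='o', prepend. Next row=LF[2]=4
  step 6: row=4, L[4]='o', prepend. Next row=LF[4]=6
  step 7: row=6, L[6]='m', prepend. Next row=LF[6]=1
Reversed output: moonoo$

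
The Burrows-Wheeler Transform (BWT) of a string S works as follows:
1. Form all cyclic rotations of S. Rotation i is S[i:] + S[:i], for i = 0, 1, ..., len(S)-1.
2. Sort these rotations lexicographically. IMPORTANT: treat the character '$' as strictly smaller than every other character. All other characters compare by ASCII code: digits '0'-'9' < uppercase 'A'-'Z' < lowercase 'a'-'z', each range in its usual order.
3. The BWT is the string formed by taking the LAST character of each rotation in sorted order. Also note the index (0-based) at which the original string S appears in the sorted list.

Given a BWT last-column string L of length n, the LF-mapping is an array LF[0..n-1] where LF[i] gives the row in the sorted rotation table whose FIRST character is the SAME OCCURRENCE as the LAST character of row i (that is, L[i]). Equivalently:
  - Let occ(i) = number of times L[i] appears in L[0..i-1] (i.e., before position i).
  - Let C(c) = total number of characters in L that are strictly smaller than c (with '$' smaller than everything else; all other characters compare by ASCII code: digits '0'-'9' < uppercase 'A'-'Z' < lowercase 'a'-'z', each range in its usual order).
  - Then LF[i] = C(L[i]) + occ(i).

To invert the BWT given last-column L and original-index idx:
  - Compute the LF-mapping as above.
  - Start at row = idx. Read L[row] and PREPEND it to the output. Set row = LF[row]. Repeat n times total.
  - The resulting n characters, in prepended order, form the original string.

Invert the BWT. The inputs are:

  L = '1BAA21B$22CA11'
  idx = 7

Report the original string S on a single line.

Answer: 2A1B2A121CAB1$

Derivation:
LF mapping: 1 11 8 9 5 2 12 0 6 7 13 10 3 4
Walk LF starting at row 7, prepending L[row]:
  step 1: row=7, L[7]='$', prepend. Next row=LF[7]=0
  step 2: row=0, L[0]='1', prepend. Next row=LF[0]=1
  step 3: row=1, L[1]='B', prepend. Next row=LF[1]=11
  step 4: row=11, L[11]='A', prepend. Next row=LF[11]=10
  step 5: row=10, L[10]='C', prepend. Next row=LF[10]=13
  step 6: row=13, L[13]='1', prepend. Next row=LF[13]=4
  step 7: row=4, L[4]='2', prepend. Next row=LF[4]=5
  step 8: row=5, L[5]='1', prepend. Next row=LF[5]=2
  step 9: row=2, L[2]='A', prepend. Next row=LF[2]=8
  step 10: row=8, L[8]='2', prepend. Next row=LF[8]=6
  step 11: row=6, L[6]='B', prepend. Next row=LF[6]=12
  step 12: row=12, L[12]='1', prepend. Next row=LF[12]=3
  step 13: row=3, L[3]='A', prepend. Next row=LF[3]=9
  step 14: row=9, L[9]='2', prepend. Next row=LF[9]=7
Reversed output: 2A1B2A121CAB1$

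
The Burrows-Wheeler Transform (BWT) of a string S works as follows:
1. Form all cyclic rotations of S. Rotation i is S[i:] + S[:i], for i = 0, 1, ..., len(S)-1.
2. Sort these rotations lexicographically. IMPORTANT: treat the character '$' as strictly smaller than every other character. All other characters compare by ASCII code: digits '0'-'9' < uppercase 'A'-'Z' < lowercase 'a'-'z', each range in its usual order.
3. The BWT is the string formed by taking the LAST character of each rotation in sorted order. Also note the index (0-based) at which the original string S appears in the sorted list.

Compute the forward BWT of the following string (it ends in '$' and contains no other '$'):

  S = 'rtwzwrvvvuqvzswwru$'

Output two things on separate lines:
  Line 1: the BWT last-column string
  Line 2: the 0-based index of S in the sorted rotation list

Answer: uu$wwzrrvvvrqwzstvw
2

Derivation:
All 19 rotations (rotation i = S[i:]+S[:i]):
  rot[0] = rtwzwrvvvuqvzswwru$
  rot[1] = twzwrvvvuqvzswwru$r
  rot[2] = wzwrvvvuqvzswwru$rt
  rot[3] = zwrvvvuqvzswwru$rtw
  rot[4] = wrvvvuqvzswwru$rtwz
  rot[5] = rvvvuqvzswwru$rtwzw
  rot[6] = vvvuqvzswwru$rtwzwr
  rot[7] = vvuqvzswwru$rtwzwrv
  rot[8] = vuqvzswwru$rtwzwrvv
  rot[9] = uqvzswwru$rtwzwrvvv
  rot[10] = qvzswwru$rtwzwrvvvu
  rot[11] = vzswwru$rtwzwrvvvuq
  rot[12] = zswwru$rtwzwrvvvuqv
  rot[13] = swwru$rtwzwrvvvuqvz
  rot[14] = wwru$rtwzwrvvvuqvzs
  rot[15] = wru$rtwzwrvvvuqvzsw
  rot[16] = ru$rtwzwrvvvuqvzsww
  rot[17] = u$rtwzwrvvvuqvzswwr
  rot[18] = $rtwzwrvvvuqvzswwru
Sorted (with $ < everything):
  sorted[0] = $rtwzwrvvvuqvzswwru  (last char: 'u')
  sorted[1] = qvzswwru$rtwzwrvvvu  (last char: 'u')
  sorted[2] = rtwzwrvvvuqvzswwru$  (last char: '$')
  sorted[3] = ru$rtwzwrvvvuqvzsww  (last char: 'w')
  sorted[4] = rvvvuqvzswwru$rtwzw  (last char: 'w')
  sorted[5] = swwru$rtwzwrvvvuqvz  (last char: 'z')
  sorted[6] = twzwrvvvuqvzswwru$r  (last char: 'r')
  sorted[7] = u$rtwzwrvvvuqvzswwr  (last char: 'r')
  sorted[8] = uqvzswwru$rtwzwrvvv  (last char: 'v')
  sorted[9] = vuqvzswwru$rtwzwrvv  (last char: 'v')
  sorted[10] = vvuqvzswwru$rtwzwrv  (last char: 'v')
  sorted[11] = vvvuqvzswwru$rtwzwr  (last char: 'r')
  sorted[12] = vzswwru$rtwzwrvvvuq  (last char: 'q')
  sorted[13] = wru$rtwzwrvvvuqvzsw  (last char: 'w')
  sorted[14] = wrvvvuqvzswwru$rtwz  (last char: 'z')
  sorted[15] = wwru$rtwzwrvvvuqvzs  (last char: 's')
  sorted[16] = wzwrvvvuqvzswwru$rt  (last char: 't')
  sorted[17] = zswwru$rtwzwrvvvuqv  (last char: 'v')
  sorted[18] = zwrvvvuqvzswwru$rtw  (last char: 'w')
Last column: uu$wwzrrvvvrqwzstvw
Original string S is at sorted index 2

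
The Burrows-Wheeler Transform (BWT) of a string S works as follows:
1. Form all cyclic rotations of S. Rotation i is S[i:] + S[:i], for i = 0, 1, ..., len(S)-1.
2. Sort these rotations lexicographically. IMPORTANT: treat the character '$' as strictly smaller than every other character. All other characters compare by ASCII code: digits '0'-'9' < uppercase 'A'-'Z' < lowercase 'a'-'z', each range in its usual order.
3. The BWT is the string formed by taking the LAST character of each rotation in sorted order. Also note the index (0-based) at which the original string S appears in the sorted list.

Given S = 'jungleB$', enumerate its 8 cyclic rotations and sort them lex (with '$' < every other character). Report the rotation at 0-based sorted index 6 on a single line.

Answer: ngleB$ju

Derivation:
All 8 rotations (rotation i = S[i:]+S[:i]):
  rot[0] = jungleB$
  rot[1] = ungleB$j
  rot[2] = ngleB$ju
  rot[3] = gleB$jun
  rot[4] = leB$jung
  rot[5] = eB$jungl
  rot[6] = B$jungle
  rot[7] = $jungleB
Sorted (with $ < everything):
  sorted[0] = $jungleB
  sorted[1] = B$jungle
  sorted[2] = eB$jungl
  sorted[3] = gleB$jun
  sorted[4] = jungleB$
  sorted[5] = leB$jung
  sorted[6] = ngleB$ju
  sorted[7] = ungleB$j
sorted[6] = ngleB$ju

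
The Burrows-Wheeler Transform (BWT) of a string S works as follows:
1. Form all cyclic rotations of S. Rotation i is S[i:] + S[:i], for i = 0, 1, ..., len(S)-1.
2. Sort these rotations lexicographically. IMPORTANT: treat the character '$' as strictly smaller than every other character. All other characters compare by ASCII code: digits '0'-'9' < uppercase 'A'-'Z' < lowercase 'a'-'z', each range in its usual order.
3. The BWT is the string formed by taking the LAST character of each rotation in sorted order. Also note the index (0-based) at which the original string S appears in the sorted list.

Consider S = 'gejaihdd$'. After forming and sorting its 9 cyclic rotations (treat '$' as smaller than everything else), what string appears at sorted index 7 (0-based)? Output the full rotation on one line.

All 9 rotations (rotation i = S[i:]+S[:i]):
  rot[0] = gejaihdd$
  rot[1] = ejaihdd$g
  rot[2] = jaihdd$ge
  rot[3] = aihdd$gej
  rot[4] = ihdd$geja
  rot[5] = hdd$gejai
  rot[6] = dd$gejaih
  rot[7] = d$gejaihd
  rot[8] = $gejaihdd
Sorted (with $ < everything):
  sorted[0] = $gejaihdd
  sorted[1] = aihdd$gej
  sorted[2] = d$gejaihd
  sorted[3] = dd$gejaih
  sorted[4] = ejaihdd$g
  sorted[5] = gejaihdd$
  sorted[6] = hdd$gejai
  sorted[7] = ihdd$geja
  sorted[8] = jaihdd$ge
sorted[7] = ihdd$geja

Answer: ihdd$geja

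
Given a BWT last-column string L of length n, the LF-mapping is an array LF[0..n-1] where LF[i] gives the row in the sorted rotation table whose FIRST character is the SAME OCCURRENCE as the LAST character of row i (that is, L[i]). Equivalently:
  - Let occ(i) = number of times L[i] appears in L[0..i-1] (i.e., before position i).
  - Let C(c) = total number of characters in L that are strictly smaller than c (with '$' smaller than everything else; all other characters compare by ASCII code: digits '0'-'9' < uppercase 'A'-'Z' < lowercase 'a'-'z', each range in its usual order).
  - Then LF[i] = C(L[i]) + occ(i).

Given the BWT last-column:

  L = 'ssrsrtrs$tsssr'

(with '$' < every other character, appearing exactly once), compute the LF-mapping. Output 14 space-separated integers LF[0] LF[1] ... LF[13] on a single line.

Char counts: '$':1, 'r':4, 's':7, 't':2
C (first-col start): C('$')=0, C('r')=1, C('s')=5, C('t')=12
L[0]='s': occ=0, LF[0]=C('s')+0=5+0=5
L[1]='s': occ=1, LF[1]=C('s')+1=5+1=6
L[2]='r': occ=0, LF[2]=C('r')+0=1+0=1
L[3]='s': occ=2, LF[3]=C('s')+2=5+2=7
L[4]='r': occ=1, LF[4]=C('r')+1=1+1=2
L[5]='t': occ=0, LF[5]=C('t')+0=12+0=12
L[6]='r': occ=2, LF[6]=C('r')+2=1+2=3
L[7]='s': occ=3, LF[7]=C('s')+3=5+3=8
L[8]='$': occ=0, LF[8]=C('$')+0=0+0=0
L[9]='t': occ=1, LF[9]=C('t')+1=12+1=13
L[10]='s': occ=4, LF[10]=C('s')+4=5+4=9
L[11]='s': occ=5, LF[11]=C('s')+5=5+5=10
L[12]='s': occ=6, LF[12]=C('s')+6=5+6=11
L[13]='r': occ=3, LF[13]=C('r')+3=1+3=4

Answer: 5 6 1 7 2 12 3 8 0 13 9 10 11 4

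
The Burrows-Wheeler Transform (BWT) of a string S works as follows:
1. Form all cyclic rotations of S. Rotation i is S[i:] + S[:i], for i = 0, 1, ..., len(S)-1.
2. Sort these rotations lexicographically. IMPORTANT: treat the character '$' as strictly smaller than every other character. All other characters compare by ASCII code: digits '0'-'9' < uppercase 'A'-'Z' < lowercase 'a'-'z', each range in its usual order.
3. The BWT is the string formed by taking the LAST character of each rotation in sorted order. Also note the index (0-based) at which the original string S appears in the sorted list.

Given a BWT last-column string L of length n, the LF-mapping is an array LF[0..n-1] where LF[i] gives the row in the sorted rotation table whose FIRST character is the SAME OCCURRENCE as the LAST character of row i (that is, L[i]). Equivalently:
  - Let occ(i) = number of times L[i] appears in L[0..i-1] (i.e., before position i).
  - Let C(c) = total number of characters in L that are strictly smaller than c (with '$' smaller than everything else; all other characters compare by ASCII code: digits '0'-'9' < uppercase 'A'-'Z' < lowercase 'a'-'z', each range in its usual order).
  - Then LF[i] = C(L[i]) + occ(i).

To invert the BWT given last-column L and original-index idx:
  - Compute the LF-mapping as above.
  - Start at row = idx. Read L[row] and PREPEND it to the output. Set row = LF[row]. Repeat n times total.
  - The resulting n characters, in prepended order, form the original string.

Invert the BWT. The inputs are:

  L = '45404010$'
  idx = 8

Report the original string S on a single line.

LF mapping: 5 8 6 1 7 2 4 3 0
Walk LF starting at row 8, prepending L[row]:
  step 1: row=8, L[8]='$', prepend. Next row=LF[8]=0
  step 2: row=0, L[0]='4', prepend. Next row=LF[0]=5
  step 3: row=5, L[5]='0', prepend. Next row=LF[5]=2
  step 4: row=2, L[2]='4', prepend. Next row=LF[2]=6
  step 5: row=6, L[6]='1', prepend. Next row=LF[6]=4
  step 6: row=4, L[4]='4', prepend. Next row=LF[4]=7
  step 7: row=7, L[7]='0', prepend. Next row=LF[7]=3
  step 8: row=3, L[3]='0', prepend. Next row=LF[3]=1
  step 9: row=1, L[1]='5', prepend. Next row=LF[1]=8
Reversed output: 50041404$

Answer: 50041404$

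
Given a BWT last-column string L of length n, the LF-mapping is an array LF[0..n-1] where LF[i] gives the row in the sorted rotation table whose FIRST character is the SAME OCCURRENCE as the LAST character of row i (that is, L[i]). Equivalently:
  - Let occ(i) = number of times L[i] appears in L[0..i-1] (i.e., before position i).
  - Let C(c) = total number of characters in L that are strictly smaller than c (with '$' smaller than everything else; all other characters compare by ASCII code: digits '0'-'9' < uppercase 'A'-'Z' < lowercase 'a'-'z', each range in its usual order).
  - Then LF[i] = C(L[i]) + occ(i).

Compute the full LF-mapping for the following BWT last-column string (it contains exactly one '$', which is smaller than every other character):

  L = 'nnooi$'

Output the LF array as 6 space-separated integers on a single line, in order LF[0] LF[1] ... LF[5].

Char counts: '$':1, 'i':1, 'n':2, 'o':2
C (first-col start): C('$')=0, C('i')=1, C('n')=2, C('o')=4
L[0]='n': occ=0, LF[0]=C('n')+0=2+0=2
L[1]='n': occ=1, LF[1]=C('n')+1=2+1=3
L[2]='o': occ=0, LF[2]=C('o')+0=4+0=4
L[3]='o': occ=1, LF[3]=C('o')+1=4+1=5
L[4]='i': occ=0, LF[4]=C('i')+0=1+0=1
L[5]='$': occ=0, LF[5]=C('$')+0=0+0=0

Answer: 2 3 4 5 1 0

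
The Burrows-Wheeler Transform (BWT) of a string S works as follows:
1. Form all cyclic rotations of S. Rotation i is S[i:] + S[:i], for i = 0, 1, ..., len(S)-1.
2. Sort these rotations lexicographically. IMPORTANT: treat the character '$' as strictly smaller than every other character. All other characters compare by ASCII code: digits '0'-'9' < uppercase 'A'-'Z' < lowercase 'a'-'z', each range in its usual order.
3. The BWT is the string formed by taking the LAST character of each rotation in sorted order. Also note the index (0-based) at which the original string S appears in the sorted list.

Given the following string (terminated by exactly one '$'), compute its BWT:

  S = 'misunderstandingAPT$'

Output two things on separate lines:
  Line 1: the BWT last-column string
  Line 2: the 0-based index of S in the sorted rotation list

All 20 rotations (rotation i = S[i:]+S[:i]):
  rot[0] = misunderstandingAPT$
  rot[1] = isunderstandingAPT$m
  rot[2] = sunderstandingAPT$mi
  rot[3] = understandingAPT$mis
  rot[4] = nderstandingAPT$misu
  rot[5] = derstandingAPT$misun
  rot[6] = erstandingAPT$misund
  rot[7] = rstandingAPT$misunde
  rot[8] = standingAPT$misunder
  rot[9] = tandingAPT$misunders
  rot[10] = andingAPT$misunderst
  rot[11] = ndingAPT$misundersta
  rot[12] = dingAPT$misunderstan
  rot[13] = ingAPT$misunderstand
  rot[14] = ngAPT$misunderstandi
  rot[15] = gAPT$misunderstandin
  rot[16] = APT$misunderstanding
  rot[17] = PT$misunderstandingA
  rot[18] = T$misunderstandingAP
  rot[19] = $misunderstandingAPT
Sorted (with $ < everything):
  sorted[0] = $misunderstandingAPT  (last char: 'T')
  sorted[1] = APT$misunderstanding  (last char: 'g')
  sorted[2] = PT$misunderstandingA  (last char: 'A')
  sorted[3] = T$misunderstandingAP  (last char: 'P')
  sorted[4] = andingAPT$misunderst  (last char: 't')
  sorted[5] = derstandingAPT$misun  (last char: 'n')
  sorted[6] = dingAPT$misunderstan  (last char: 'n')
  sorted[7] = erstandingAPT$misund  (last char: 'd')
  sorted[8] = gAPT$misunderstandin  (last char: 'n')
  sorted[9] = ingAPT$misunderstand  (last char: 'd')
  sorted[10] = isunderstandingAPT$m  (last char: 'm')
  sorted[11] = misunderstandingAPT$  (last char: '$')
  sorted[12] = nderstandingAPT$misu  (last char: 'u')
  sorted[13] = ndingAPT$misundersta  (last char: 'a')
  sorted[14] = ngAPT$misunderstandi  (last char: 'i')
  sorted[15] = rstandingAPT$misunde  (last char: 'e')
  sorted[16] = standingAPT$misunder  (last char: 'r')
  sorted[17] = sunderstandingAPT$mi  (last char: 'i')
  sorted[18] = tandingAPT$misunders  (last char: 's')
  sorted[19] = understandingAPT$mis  (last char: 's')
Last column: TgAPtnndndm$uaieriss
Original string S is at sorted index 11

Answer: TgAPtnndndm$uaieriss
11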